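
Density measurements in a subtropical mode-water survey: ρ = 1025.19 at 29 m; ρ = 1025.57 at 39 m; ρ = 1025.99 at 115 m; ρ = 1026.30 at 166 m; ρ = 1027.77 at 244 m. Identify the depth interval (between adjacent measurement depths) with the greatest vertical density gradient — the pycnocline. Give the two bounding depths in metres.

Compute the density gradient over each adjacent pair:
  29–39 m: Δρ/Δz = 0.38/10 = 0.038 kg m⁻⁴
  39–115 m: Δρ/Δz = 0.42/76 = 5.5 × 10⁻³ kg m⁻⁴
  115–166 m: Δρ/Δz = 0.31/51 = 6.1 × 10⁻³ kg m⁻⁴
  166–244 m: Δρ/Δz = 1.47/78 = 0.019 kg m⁻⁴
The largest gradient is in the 29–39 m interval — the pycnocline.

29–39 m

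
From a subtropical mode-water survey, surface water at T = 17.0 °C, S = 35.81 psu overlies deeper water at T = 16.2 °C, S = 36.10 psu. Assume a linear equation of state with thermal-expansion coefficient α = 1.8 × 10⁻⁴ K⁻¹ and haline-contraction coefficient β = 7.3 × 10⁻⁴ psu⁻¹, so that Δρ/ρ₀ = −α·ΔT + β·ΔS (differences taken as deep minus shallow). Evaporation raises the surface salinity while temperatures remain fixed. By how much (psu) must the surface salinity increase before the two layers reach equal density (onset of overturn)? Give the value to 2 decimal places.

Neutral buoyancy requires −α(T_deep − T_surf) + β(S_deep − S_surf′) = 0.
S_surf′ = S_deep − (α/β)·ΔT = 36.10 − (1.8 × 10⁻⁴/7.3 × 10⁻⁴)·(-0.8) = 36.2973 psu.
Increase required: 36.2973 − 35.81 = 0.4873 psu.

0.49 psu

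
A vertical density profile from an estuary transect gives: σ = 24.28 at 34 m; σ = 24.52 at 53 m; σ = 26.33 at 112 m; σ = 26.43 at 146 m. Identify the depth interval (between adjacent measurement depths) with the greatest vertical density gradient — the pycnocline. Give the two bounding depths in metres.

Compute the density gradient over each adjacent pair:
  34–53 m: Δρ/Δz = 0.24/19 = 0.013 kg m⁻⁴
  53–112 m: Δρ/Δz = 1.81/59 = 0.031 kg m⁻⁴
  112–146 m: Δρ/Δz = 0.10/34 = 2.9 × 10⁻³ kg m⁻⁴
The largest gradient is in the 53–112 m interval — the pycnocline.

53–112 m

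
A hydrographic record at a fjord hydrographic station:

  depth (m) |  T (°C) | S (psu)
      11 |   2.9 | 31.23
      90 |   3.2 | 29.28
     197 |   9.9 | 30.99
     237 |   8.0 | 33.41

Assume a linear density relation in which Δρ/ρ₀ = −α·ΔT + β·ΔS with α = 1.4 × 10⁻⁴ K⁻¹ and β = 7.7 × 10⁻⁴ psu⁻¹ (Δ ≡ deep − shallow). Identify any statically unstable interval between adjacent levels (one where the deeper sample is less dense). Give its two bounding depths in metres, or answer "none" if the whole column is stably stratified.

11–90 m

Evaluate Δρ/ρ₀ = −αΔT + βΔS across each adjacent pair:
  11–90 m: −αΔT+βΔS = −(1.4 × 10⁻⁴)(+0.3)+(7.7 × 10⁻⁴)(-1.95) = -1.5 × 10⁻³ → UNSTABLE
  90–197 m: −αΔT+βΔS = −(1.4 × 10⁻⁴)(+6.7)+(7.7 × 10⁻⁴)(+1.71) = 3.8 × 10⁻⁴ → stable
  197–237 m: −αΔT+βΔS = −(1.4 × 10⁻⁴)(-1.9)+(7.7 × 10⁻⁴)(+2.42) = 2.1 × 10⁻³ → stable
The 11–90 m interval has Δρ < 0: lighter water underlies denser water.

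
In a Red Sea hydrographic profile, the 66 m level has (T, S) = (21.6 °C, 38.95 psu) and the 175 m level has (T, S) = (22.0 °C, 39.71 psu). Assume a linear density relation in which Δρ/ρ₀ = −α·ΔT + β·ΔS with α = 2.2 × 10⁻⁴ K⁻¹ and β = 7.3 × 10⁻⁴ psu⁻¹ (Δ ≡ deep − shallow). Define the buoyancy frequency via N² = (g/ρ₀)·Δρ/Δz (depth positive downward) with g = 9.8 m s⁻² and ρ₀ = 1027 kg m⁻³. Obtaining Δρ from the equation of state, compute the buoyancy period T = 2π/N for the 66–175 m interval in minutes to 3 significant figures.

ΔT = +0.4 K, ΔS = +0.76 psu (deep − shallow).
Δρ/ρ₀ = −αΔT + βΔS = -8.80 × 10⁻⁵ + 5.548 × 10⁻⁴ = 4.668 × 10⁻⁴, so Δρ ≈ 0.4794 kg m⁻³.
N² = (g/ρ₀)·Δρ/Δz = g·(Δρ/ρ₀)/Δz = 9.8 × 4.668 × 10⁻⁴ / 109 = 4.1969 × 10⁻⁵ s⁻².
N = √(4.1969 × 10⁻⁵) = 6.4783 × 10⁻³ rad s⁻¹ → T = 2π/N = 969.88 s = 16.165 min ≈ 16.2 min.

16.2 min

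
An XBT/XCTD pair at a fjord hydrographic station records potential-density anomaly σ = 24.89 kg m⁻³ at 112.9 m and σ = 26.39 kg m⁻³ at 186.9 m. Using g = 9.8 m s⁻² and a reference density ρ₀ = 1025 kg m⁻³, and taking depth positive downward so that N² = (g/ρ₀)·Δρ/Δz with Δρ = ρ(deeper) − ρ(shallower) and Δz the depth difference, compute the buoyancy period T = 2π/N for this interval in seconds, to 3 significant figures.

Δρ = 1026.39 − 1024.89 = 1.50 kg m⁻³ over Δz = 186.9 − 112.9 = 74 m.
N² = (9.8/1025) × (1.50/74) = 1.9380 × 10⁻⁴ s⁻².
N = √(1.9380 × 10⁻⁴) = 0.013921 rad s⁻¹, so T = 2π/N = 451.35 s ≈ 451 s.

451 s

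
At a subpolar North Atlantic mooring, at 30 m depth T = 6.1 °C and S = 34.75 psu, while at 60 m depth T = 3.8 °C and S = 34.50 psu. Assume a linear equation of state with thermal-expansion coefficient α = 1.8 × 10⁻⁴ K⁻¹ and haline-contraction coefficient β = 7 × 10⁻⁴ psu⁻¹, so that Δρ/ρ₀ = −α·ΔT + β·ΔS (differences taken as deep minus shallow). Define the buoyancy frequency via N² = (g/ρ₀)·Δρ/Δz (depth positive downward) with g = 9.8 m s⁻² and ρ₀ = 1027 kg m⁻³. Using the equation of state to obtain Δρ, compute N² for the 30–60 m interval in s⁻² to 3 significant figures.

ΔT = -2.3 K, ΔS = -0.25 psu (deep − shallow).
Δρ/ρ₀ = −αΔT + βΔS = 4.14 × 10⁻⁴ − 1.75 × 10⁻⁴ = 2.39 × 10⁻⁴, so Δρ ≈ 0.2455 kg m⁻³.
N² = (g/ρ₀)·Δρ/Δz = g·(Δρ/ρ₀)/Δz = 9.8 × 2.39 × 10⁻⁴ / 30 = 7.8073 × 10⁻⁵ s⁻² ≈ 7.81 × 10⁻⁵ s⁻².

7.81 × 10⁻⁵ s⁻²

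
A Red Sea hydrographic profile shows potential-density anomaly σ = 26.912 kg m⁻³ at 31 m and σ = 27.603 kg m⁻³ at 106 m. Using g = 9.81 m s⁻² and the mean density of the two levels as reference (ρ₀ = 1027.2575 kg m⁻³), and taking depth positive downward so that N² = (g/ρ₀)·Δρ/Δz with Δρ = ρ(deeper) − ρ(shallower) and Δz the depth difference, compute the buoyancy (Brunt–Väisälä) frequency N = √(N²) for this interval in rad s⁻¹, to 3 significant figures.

Δρ = 1027.603 − 1026.912 = 0.691 kg m⁻³ over Δz = 106 − 31 = 75 m.
N² = (9.81/1027.2575) × (0.691/75) = 8.7985 × 10⁻⁵ s⁻².
N = √(8.7985 × 10⁻⁵) = 9.3800 × 10⁻³ rad s⁻¹ ≈ 9.38 × 10⁻³ rad s⁻¹.

9.38 × 10⁻³ rad s⁻¹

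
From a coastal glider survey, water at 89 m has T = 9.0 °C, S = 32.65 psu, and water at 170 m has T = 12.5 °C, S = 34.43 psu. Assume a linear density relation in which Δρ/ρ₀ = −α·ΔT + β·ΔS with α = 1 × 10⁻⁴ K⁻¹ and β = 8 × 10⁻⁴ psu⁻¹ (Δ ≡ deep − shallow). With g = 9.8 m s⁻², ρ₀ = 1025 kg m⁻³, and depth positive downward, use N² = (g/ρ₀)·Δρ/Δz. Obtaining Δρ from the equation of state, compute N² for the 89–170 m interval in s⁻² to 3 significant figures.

1.30 × 10⁻⁴ s⁻²

ΔT = +3.5 K, ΔS = +1.78 psu (deep − shallow).
Δρ/ρ₀ = −αΔT + βΔS = -3.50 × 10⁻⁴ + 1.424 × 10⁻³ = 1.074 × 10⁻³, so Δρ ≈ 1.101 kg m⁻³.
N² = (g/ρ₀)·Δρ/Δz = g·(Δρ/ρ₀)/Δz = 9.8 × 1.074 × 10⁻³ / 81 = 1.2994 × 10⁻⁴ s⁻² ≈ 1.30 × 10⁻⁴ s⁻².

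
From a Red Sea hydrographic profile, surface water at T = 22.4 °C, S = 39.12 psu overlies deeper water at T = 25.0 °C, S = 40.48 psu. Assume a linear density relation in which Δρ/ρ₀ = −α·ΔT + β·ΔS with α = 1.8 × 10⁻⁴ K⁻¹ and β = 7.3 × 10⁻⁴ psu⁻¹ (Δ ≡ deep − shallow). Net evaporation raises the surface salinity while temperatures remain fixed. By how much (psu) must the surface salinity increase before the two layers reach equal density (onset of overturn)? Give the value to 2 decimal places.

0.72 psu

Neutral buoyancy requires −α(T_deep − T_surf) + β(S_deep − S_surf′) = 0.
S_surf′ = S_deep − (α/β)·ΔT = 40.48 − (1.8 × 10⁻⁴/7.3 × 10⁻⁴)·(+2.6) = 39.8389 psu.
Increase required: 39.8389 − 39.12 = 0.7189 psu.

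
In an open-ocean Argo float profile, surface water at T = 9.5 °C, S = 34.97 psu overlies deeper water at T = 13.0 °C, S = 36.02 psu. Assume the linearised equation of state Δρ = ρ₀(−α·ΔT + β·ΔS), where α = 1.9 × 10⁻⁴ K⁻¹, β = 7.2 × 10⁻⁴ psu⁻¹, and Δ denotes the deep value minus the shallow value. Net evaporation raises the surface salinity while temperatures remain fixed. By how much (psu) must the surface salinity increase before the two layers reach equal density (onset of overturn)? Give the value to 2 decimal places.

Neutral buoyancy requires −α(T_deep − T_surf) + β(S_deep − S_surf′) = 0.
S_surf′ = S_deep − (α/β)·ΔT = 36.02 − (1.9 × 10⁻⁴/7.2 × 10⁻⁴)·(+3.5) = 35.0964 psu.
Increase required: 35.0964 − 34.97 = 0.1264 psu.

0.13 psu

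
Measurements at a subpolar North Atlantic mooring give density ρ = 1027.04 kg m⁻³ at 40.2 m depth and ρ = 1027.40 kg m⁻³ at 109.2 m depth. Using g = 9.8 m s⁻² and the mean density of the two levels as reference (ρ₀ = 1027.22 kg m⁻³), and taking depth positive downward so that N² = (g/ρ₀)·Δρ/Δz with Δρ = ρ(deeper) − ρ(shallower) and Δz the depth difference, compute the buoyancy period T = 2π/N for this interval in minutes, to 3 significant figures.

14.8 min

Δρ = 1027.40 − 1027.04 = 0.36 kg m⁻³ over Δz = 109.2 − 40.2 = 69 m.
N² = (9.8/1027.22) × (0.36/69) = 4.9776 × 10⁻⁵ s⁻².
N = √(4.9776 × 10⁻⁵) = 7.0552 × 10⁻³ rad s⁻¹, so T = 2π/N = 890.58 s = 14.843 min ≈ 14.8 min.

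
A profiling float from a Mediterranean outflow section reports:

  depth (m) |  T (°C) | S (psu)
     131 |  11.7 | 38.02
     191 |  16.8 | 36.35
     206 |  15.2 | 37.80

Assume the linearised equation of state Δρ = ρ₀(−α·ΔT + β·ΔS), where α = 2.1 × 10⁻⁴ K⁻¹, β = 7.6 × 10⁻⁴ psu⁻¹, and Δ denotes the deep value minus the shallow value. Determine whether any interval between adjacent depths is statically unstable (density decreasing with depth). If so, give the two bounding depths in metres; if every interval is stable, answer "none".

Evaluate Δρ/ρ₀ = −αΔT + βΔS across each adjacent pair:
  131–191 m: −αΔT+βΔS = −(2.1 × 10⁻⁴)(+5.1)+(7.6 × 10⁻⁴)(-1.67) = -2.3 × 10⁻³ → UNSTABLE
  191–206 m: −αΔT+βΔS = −(2.1 × 10⁻⁴)(-1.6)+(7.6 × 10⁻⁴)(+1.45) = 1.4 × 10⁻³ → stable
The 131–191 m interval has Δρ < 0: lighter water underlies denser water.

131–191 m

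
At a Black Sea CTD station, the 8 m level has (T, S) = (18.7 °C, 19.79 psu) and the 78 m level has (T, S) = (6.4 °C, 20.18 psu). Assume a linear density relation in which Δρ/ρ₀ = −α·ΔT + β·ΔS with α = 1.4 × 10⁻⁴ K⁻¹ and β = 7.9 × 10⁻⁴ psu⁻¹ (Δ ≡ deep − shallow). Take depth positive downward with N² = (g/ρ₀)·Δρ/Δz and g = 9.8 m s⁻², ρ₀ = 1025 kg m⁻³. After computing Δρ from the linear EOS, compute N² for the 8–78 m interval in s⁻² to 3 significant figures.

2.84 × 10⁻⁴ s⁻²

ΔT = -12.3 K, ΔS = +0.39 psu (deep − shallow).
Δρ/ρ₀ = −αΔT + βΔS = 1.722 × 10⁻³ + 3.081 × 10⁻⁴ = 2.0301 × 10⁻³, so Δρ ≈ 2.081 kg m⁻³.
N² = (g/ρ₀)·Δρ/Δz = g·(Δρ/ρ₀)/Δz = 9.8 × 2.0301 × 10⁻³ / 70 = 2.8421 × 10⁻⁴ s⁻² ≈ 2.84 × 10⁻⁴ s⁻².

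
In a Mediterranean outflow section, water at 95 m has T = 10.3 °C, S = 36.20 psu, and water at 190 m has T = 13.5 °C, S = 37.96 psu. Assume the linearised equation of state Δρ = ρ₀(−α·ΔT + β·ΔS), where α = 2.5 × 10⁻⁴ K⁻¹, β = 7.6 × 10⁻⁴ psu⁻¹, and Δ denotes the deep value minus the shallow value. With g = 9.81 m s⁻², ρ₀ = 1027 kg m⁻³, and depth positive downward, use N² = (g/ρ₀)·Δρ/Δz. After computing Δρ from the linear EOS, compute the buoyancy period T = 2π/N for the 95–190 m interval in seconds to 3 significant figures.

ΔT = +3.2 K, ΔS = +1.76 psu (deep − shallow).
Δρ/ρ₀ = −αΔT + βΔS = -8.00 × 10⁻⁴ + 1.3376 × 10⁻³ = 5.376 × 10⁻⁴, so Δρ ≈ 0.5521 kg m⁻³.
N² = (g/ρ₀)·Δρ/Δz = g·(Δρ/ρ₀)/Δz = 9.81 × 5.376 × 10⁻⁴ / 95 = 5.5514 × 10⁻⁵ s⁻².
N = √(5.5514 × 10⁻⁵) = 7.4508 × 10⁻³ rad s⁻¹ → T = 2π/N = 843.29 s ≈ 843 s.

843 s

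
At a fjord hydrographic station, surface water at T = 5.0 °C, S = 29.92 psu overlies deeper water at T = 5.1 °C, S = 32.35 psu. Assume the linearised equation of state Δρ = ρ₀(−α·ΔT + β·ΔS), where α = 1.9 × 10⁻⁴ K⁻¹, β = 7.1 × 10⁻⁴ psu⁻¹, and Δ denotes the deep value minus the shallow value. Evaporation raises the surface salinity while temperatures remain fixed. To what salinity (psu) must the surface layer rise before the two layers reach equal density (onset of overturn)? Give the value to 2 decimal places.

32.32 psu

Neutral buoyancy requires −α(T_deep − T_surf) + β(S_deep − S_surf′) = 0.
S_surf′ = S_deep − (α/β)·ΔT = 32.35 − (1.9 × 10⁻⁴/7.1 × 10⁻⁴)·(+0.1) = 32.3232 psu.
Increase required: 32.3232 − 29.92 = 2.4032 psu.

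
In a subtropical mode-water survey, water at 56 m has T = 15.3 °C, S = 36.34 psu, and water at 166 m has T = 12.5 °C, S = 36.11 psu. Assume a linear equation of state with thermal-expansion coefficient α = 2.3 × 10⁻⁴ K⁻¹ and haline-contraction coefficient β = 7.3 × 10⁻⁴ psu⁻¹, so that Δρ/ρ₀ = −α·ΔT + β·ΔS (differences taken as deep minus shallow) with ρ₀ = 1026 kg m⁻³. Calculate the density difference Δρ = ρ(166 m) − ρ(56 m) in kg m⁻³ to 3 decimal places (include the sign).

ΔT = -2.8 K, ΔS = -0.23 psu (deep − shallow).
Δρ/ρ₀ = −(2.3 × 10⁻⁴)(-2.8) + (7.3 × 10⁻⁴)(-0.23) = 4.761 × 10⁻⁴.
Δρ = 1026 × (4.761 × 10⁻⁴) = +0.488 kg m⁻³.
Positive Δρ: denser below, stable.

+0.488 kg m⁻³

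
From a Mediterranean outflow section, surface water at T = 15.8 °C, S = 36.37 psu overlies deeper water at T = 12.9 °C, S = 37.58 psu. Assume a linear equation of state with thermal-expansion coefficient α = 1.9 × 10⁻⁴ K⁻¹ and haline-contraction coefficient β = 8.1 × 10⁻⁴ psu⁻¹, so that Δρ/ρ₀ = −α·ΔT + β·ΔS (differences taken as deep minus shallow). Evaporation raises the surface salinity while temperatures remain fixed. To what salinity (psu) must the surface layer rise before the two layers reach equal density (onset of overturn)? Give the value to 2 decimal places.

38.26 psu

Neutral buoyancy requires −α(T_deep − T_surf) + β(S_deep − S_surf′) = 0.
S_surf′ = S_deep − (α/β)·ΔT = 37.58 − (1.9 × 10⁻⁴/8.1 × 10⁻⁴)·(-2.9) = 38.2602 psu.
Increase required: 38.2602 − 36.37 = 1.8902 psu.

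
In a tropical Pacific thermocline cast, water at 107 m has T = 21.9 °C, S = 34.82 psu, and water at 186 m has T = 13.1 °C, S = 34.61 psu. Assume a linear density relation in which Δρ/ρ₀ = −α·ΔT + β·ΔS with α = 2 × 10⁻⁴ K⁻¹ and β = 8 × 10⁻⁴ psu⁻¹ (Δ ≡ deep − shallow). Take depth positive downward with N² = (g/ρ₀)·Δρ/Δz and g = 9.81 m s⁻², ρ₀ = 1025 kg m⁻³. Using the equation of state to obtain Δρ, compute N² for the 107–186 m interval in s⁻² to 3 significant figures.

ΔT = -8.8 K, ΔS = -0.21 psu (deep − shallow).
Δρ/ρ₀ = −αΔT + βΔS = 1.76 × 10⁻³ − 1.68 × 10⁻⁴ = 1.592 × 10⁻³, so Δρ ≈ 1.632 kg m⁻³.
N² = (g/ρ₀)·Δρ/Δz = g·(Δρ/ρ₀)/Δz = 9.81 × 1.592 × 10⁻³ / 79 = 1.9769 × 10⁻⁴ s⁻² ≈ 1.98 × 10⁻⁴ s⁻².

1.98 × 10⁻⁴ s⁻²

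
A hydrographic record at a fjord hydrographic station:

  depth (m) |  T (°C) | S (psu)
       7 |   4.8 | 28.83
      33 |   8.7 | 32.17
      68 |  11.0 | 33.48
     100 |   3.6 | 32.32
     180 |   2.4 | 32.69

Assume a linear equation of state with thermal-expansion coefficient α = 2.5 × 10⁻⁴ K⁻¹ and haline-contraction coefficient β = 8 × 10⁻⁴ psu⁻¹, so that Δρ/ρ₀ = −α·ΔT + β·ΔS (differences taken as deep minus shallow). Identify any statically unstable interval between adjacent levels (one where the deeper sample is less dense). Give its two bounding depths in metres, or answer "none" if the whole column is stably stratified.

none

Evaluate Δρ/ρ₀ = −αΔT + βΔS across each adjacent pair:
  7–33 m: −αΔT+βΔS = −(2.5 × 10⁻⁴)(+3.9)+(8 × 10⁻⁴)(+3.34) = 1.7 × 10⁻³ → stable
  33–68 m: −αΔT+βΔS = −(2.5 × 10⁻⁴)(+2.3)+(8 × 10⁻⁴)(+1.31) = 4.7 × 10⁻⁴ → stable
  68–100 m: −αΔT+βΔS = −(2.5 × 10⁻⁴)(-7.4)+(8 × 10⁻⁴)(-1.16) = 9.2 × 10⁻⁴ → stable
  100–180 m: −αΔT+βΔS = −(2.5 × 10⁻⁴)(-1.2)+(8 × 10⁻⁴)(+0.37) = 6.0 × 10⁻⁴ → stable
Every interval has Δρ > 0: the column is stably stratified throughout.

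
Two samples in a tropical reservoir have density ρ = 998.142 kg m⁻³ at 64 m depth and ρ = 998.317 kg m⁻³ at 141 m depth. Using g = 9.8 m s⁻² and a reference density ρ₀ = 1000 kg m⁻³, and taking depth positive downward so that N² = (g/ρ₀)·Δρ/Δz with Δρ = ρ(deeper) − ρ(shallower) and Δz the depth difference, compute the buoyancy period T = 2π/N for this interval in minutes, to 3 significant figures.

Δρ = 998.317 − 998.142 = 0.175 kg m⁻³ over Δz = 141 − 64 = 77 m.
N² = (9.8/1000) × (0.175/77) = 2.2273 × 10⁻⁵ s⁻².
N = √(2.2273 × 10⁻⁵) = 4.7194 × 10⁻³ rad s⁻¹, so T = 2π/N = 1.3314 × 10³ s = 22.190 min ≈ 22.2 min.
A positive N² confirms static stability across the interval.

22.2 min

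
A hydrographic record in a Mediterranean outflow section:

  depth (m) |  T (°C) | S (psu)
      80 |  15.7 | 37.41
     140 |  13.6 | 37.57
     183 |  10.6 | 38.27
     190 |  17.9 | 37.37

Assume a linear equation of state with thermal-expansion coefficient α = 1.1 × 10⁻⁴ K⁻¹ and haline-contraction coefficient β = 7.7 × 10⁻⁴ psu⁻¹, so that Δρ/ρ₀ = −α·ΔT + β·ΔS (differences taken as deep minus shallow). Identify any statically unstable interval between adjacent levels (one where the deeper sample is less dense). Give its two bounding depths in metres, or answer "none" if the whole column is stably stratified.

Evaluate Δρ/ρ₀ = −αΔT + βΔS across each adjacent pair:
  80–140 m: −αΔT+βΔS = −(1.1 × 10⁻⁴)(-2.1)+(7.7 × 10⁻⁴)(+0.16) = 3.5 × 10⁻⁴ → stable
  140–183 m: −αΔT+βΔS = −(1.1 × 10⁻⁴)(-3.0)+(7.7 × 10⁻⁴)(+0.70) = 8.7 × 10⁻⁴ → stable
  183–190 m: −αΔT+βΔS = −(1.1 × 10⁻⁴)(+7.3)+(7.7 × 10⁻⁴)(-0.90) = -1.5 × 10⁻³ → UNSTABLE
The 183–190 m interval has Δρ < 0: lighter water underlies denser water.

183–190 m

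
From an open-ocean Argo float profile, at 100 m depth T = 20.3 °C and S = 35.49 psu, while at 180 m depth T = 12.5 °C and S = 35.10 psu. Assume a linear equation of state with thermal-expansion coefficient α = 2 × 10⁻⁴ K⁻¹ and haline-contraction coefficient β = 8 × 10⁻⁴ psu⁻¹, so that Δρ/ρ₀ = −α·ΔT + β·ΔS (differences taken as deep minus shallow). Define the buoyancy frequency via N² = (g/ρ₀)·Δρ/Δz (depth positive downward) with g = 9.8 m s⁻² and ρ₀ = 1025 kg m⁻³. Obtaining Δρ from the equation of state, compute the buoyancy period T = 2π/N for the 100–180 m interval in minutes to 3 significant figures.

8.47 min

ΔT = -7.8 K, ΔS = -0.39 psu (deep − shallow).
Δρ/ρ₀ = −αΔT + βΔS = 1.56 × 10⁻³ − 3.12 × 10⁻⁴ = 1.248 × 10⁻³, so Δρ ≈ 1.279 kg m⁻³.
N² = (g/ρ₀)·Δρ/Δz = g·(Δρ/ρ₀)/Δz = 9.8 × 1.248 × 10⁻³ / 80 = 1.5288 × 10⁻⁴ s⁻².
N = √(1.5288 × 10⁻⁴) = 0.012364 rad s⁻¹ → T = 2π/N = 508.18 s = 8.4697 min ≈ 8.47 min.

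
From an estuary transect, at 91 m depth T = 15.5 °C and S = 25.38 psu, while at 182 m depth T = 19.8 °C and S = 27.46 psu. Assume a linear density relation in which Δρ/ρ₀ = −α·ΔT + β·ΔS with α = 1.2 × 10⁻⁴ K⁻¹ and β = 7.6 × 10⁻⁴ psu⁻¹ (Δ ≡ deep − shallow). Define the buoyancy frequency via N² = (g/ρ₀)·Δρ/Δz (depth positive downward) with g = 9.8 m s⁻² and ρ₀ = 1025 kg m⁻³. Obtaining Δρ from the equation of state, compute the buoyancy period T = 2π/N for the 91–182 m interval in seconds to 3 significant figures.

ΔT = +4.3 K, ΔS = +2.08 psu (deep − shallow).
Δρ/ρ₀ = −αΔT + βΔS = -5.16 × 10⁻⁴ + 1.5808 × 10⁻³ = 1.0648 × 10⁻³, so Δρ ≈ 1.091 kg m⁻³.
N² = (g/ρ₀)·Δρ/Δz = g·(Δρ/ρ₀)/Δz = 9.8 × 1.0648 × 10⁻³ / 91 = 1.1467 × 10⁻⁴ s⁻².
N = √(1.1467 × 10⁻⁴) = 0.010708 rad s⁻¹ → T = 2π/N = 586.77 s ≈ 587 s.

587 s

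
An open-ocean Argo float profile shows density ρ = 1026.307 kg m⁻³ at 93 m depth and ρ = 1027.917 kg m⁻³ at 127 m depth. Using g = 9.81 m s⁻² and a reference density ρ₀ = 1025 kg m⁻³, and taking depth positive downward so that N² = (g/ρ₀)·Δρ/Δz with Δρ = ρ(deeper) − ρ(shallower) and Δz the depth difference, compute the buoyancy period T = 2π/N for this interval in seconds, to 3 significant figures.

295 s

Δρ = 1027.917 − 1026.307 = 1.610 kg m⁻³ over Δz = 127 − 93 = 34 m.
N² = (9.81/1025) × (1.610/34) = 4.5320 × 10⁻⁴ s⁻².
N = √(4.5320 × 10⁻⁴) = 0.021288 rad s⁻¹, so T = 2π/N = 295.15 s ≈ 295 s.
N² > 0, so the interval is statically stable.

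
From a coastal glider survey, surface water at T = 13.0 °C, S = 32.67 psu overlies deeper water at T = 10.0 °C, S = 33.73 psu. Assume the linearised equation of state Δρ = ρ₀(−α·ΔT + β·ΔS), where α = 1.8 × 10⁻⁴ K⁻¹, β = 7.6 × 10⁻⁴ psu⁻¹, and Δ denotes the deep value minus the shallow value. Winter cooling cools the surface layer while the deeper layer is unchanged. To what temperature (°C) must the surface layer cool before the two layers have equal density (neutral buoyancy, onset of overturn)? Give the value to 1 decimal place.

5.5 °C

Neutral buoyancy requires Δρ = 0, i.e. −α(T_deep − T_surf′) + β(S_deep − S_surf) = 0.
T_surf′ = T_deep − (β/α)·ΔS = 10.0 − (7.6 × 10⁻⁴/1.8 × 10⁻⁴)·(+1.06) = 5.524 °C.
Cooling required: 13.0 − (5.524) = 7.476 °C.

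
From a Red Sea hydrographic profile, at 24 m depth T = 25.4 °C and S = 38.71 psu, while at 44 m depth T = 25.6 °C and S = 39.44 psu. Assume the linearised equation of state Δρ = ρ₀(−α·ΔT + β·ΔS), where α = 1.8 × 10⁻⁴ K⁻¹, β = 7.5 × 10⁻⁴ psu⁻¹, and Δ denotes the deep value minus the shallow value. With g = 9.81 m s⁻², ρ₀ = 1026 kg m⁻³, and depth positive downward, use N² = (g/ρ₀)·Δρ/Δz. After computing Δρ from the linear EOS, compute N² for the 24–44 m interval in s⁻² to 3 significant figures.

2.51 × 10⁻⁴ s⁻²

ΔT = +0.2 K, ΔS = +0.73 psu (deep − shallow).
Δρ/ρ₀ = −αΔT + βΔS = -3.60 × 10⁻⁵ + 5.475 × 10⁻⁴ = 5.115 × 10⁻⁴, so Δρ ≈ 0.5248 kg m⁻³.
N² = (g/ρ₀)·Δρ/Δz = g·(Δρ/ρ₀)/Δz = 9.81 × 5.115 × 10⁻⁴ / 20 = 2.5089 × 10⁻⁴ s⁻² ≈ 2.51 × 10⁻⁴ s⁻².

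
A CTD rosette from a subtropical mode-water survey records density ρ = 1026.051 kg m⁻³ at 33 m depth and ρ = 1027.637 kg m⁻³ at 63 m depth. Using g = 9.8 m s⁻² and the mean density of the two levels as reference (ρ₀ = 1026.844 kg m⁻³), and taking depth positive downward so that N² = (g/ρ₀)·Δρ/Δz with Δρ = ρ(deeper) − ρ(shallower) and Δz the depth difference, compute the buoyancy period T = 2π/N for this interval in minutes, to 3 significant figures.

4.66 min

Δρ = 1027.637 − 1026.051 = 1.586 kg m⁻³ over Δz = 63 − 33 = 30 m.
N² = (9.8/1026.844) × (1.586/30) = 5.0455 × 10⁻⁴ s⁻².
N = √(5.0455 × 10⁻⁴) = 0.022462 rad s⁻¹, so T = 2π/N = 279.73 s = 4.6622 min ≈ 4.66 min.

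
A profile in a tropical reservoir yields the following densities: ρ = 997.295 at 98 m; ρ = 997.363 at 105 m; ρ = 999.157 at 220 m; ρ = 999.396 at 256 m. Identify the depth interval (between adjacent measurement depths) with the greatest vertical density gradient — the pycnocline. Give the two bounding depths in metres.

Compute the density gradient over each adjacent pair:
  98–105 m: Δρ/Δz = 0.068/7 = 9.7 × 10⁻³ kg m⁻⁴
  105–220 m: Δρ/Δz = 1.794/115 = 0.016 kg m⁻⁴
  220–256 m: Δρ/Δz = 0.239/36 = 6.6 × 10⁻³ kg m⁻⁴
The largest gradient is in the 105–220 m interval — the pycnocline.

105–220 m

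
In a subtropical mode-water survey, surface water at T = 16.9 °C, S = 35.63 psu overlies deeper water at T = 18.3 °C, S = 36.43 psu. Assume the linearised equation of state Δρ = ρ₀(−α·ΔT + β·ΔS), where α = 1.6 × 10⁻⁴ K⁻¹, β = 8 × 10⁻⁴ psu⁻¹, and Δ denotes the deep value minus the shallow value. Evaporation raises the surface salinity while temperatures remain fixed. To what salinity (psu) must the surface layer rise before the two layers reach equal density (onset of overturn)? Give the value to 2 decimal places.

Neutral buoyancy requires −α(T_deep − T_surf) + β(S_deep − S_surf′) = 0.
S_surf′ = S_deep − (α/β)·ΔT = 36.43 − (1.6 × 10⁻⁴/8 × 10⁻⁴)·(+1.4) = 36.1500 psu.
Increase required: 36.1500 − 35.63 = 0.5200 psu.

36.15 psu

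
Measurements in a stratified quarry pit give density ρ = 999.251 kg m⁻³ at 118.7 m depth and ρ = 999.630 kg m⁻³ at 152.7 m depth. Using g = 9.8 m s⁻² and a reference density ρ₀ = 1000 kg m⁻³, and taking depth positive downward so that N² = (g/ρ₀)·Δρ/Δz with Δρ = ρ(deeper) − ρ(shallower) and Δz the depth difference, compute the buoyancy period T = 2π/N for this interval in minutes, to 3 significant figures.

Δρ = 999.630 − 999.251 = 0.379 kg m⁻³ over Δz = 152.7 − 118.7 = 34 m.
N² = (9.8/1000) × (0.379/34) = 1.0924 × 10⁻⁴ s⁻².
N = √(1.0924 × 10⁻⁴) = 0.010452 rad s⁻¹, so T = 2π/N = 601.15 s = 10.019 min ≈ 10.0 min.

10.0 min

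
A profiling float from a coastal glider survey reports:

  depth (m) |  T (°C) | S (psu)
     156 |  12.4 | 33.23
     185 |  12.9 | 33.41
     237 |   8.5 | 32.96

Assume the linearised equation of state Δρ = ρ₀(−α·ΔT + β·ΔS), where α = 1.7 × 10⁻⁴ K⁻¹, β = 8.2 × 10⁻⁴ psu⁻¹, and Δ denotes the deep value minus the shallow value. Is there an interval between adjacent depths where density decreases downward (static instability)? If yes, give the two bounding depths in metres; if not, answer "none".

none

Evaluate Δρ/ρ₀ = −αΔT + βΔS across each adjacent pair:
  156–185 m: −αΔT+βΔS = −(1.7 × 10⁻⁴)(+0.5)+(8.2 × 10⁻⁴)(+0.18) = 6.3 × 10⁻⁵ → stable
  185–237 m: −αΔT+βΔS = −(1.7 × 10⁻⁴)(-4.4)+(8.2 × 10⁻⁴)(-0.45) = 3.8 × 10⁻⁴ → stable
Every interval has Δρ > 0: the column is stably stratified throughout.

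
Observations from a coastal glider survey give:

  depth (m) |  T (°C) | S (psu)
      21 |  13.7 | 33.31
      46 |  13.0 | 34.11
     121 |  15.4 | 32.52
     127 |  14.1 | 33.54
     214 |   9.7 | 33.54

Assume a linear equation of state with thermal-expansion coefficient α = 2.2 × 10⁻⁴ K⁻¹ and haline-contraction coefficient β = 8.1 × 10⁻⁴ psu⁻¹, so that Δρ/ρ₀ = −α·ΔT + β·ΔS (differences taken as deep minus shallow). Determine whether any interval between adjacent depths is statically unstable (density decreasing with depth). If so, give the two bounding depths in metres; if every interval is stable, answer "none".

46–121 m

Evaluate Δρ/ρ₀ = −αΔT + βΔS across each adjacent pair:
  21–46 m: −αΔT+βΔS = −(2.2 × 10⁻⁴)(-0.7)+(8.1 × 10⁻⁴)(+0.80) = 8.0 × 10⁻⁴ → stable
  46–121 m: −αΔT+βΔS = −(2.2 × 10⁻⁴)(+2.4)+(8.1 × 10⁻⁴)(-1.59) = -1.8 × 10⁻³ → UNSTABLE
  121–127 m: −αΔT+βΔS = −(2.2 × 10⁻⁴)(-1.3)+(8.1 × 10⁻⁴)(+1.02) = 1.1 × 10⁻³ → stable
  127–214 m: −αΔT+βΔS = −(2.2 × 10⁻⁴)(-4.4)+(8.1 × 10⁻⁴)(+0.00) = 9.7 × 10⁻⁴ → stable
The 46–121 m interval has Δρ < 0: lighter water underlies denser water.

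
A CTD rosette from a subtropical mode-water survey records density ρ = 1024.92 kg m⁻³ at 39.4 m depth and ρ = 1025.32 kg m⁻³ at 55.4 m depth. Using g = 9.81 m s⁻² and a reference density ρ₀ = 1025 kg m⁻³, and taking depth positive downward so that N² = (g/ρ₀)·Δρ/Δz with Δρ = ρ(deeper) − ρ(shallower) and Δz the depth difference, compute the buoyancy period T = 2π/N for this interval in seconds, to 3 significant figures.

406 s

Δρ = 1025.32 − 1024.92 = 0.40 kg m⁻³ over Δz = 55.4 − 39.4 = 16 m.
N² = (9.81/1025) × (0.40/16) = 2.3927 × 10⁻⁴ s⁻².
N = √(2.3927 × 10⁻⁴) = 0.015468 rad s⁻¹, so T = 2π/N = 406.21 s ≈ 406 s.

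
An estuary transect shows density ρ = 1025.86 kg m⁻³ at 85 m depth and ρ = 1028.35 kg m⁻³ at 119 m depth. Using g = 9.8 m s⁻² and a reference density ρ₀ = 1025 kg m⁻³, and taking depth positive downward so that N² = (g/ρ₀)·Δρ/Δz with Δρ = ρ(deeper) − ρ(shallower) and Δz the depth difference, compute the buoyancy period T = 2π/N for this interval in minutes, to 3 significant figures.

Δρ = 1028.35 − 1025.86 = 2.49 kg m⁻³ over Δz = 119 − 85 = 34 m.
N² = (9.8/1025) × (2.49/34) = 7.0020 × 10⁻⁴ s⁻².
N = √(7.0020 × 10⁻⁴) = 0.026461 rad s⁻¹, so T = 2π/N = 237.45 s = 3.9575 min ≈ 3.96 min.

3.96 min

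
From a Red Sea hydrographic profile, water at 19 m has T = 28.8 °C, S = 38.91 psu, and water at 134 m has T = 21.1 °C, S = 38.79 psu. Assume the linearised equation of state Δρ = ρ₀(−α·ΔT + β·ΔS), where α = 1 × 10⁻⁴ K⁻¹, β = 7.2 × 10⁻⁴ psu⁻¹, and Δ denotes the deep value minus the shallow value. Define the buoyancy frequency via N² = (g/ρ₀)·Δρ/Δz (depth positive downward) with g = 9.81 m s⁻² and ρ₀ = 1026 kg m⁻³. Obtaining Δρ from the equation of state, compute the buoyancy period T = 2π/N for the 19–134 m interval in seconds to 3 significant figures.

ΔT = -7.7 K, ΔS = -0.12 psu (deep − shallow).
Δρ/ρ₀ = −αΔT + βΔS = 7.70 × 10⁻⁴ − 8.64 × 10⁻⁵ = 6.836 × 10⁻⁴, so Δρ ≈ 0.7014 kg m⁻³.
N² = (g/ρ₀)·Δρ/Δz = g·(Δρ/ρ₀)/Δz = 9.81 × 6.836 × 10⁻⁴ / 115 = 5.8314 × 10⁻⁵ s⁻².
N = √(5.8314 × 10⁻⁵) = 7.6364 × 10⁻³ rad s⁻¹ → T = 2π/N = 822.79 s ≈ 823 s.

823 s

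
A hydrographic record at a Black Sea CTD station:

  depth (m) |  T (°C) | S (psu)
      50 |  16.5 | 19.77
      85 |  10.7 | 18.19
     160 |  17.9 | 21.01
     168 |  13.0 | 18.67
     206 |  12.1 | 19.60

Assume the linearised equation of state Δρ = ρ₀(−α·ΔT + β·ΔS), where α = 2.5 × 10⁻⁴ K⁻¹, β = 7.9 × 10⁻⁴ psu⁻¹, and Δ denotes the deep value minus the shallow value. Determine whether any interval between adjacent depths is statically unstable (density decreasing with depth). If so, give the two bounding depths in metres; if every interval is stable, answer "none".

Evaluate Δρ/ρ₀ = −αΔT + βΔS across each adjacent pair:
  50–85 m: −αΔT+βΔS = −(2.5 × 10⁻⁴)(-5.8)+(7.9 × 10⁻⁴)(-1.58) = 2.0 × 10⁻⁴ → stable
  85–160 m: −αΔT+βΔS = −(2.5 × 10⁻⁴)(+7.2)+(7.9 × 10⁻⁴)(+2.82) = 4.3 × 10⁻⁴ → stable
  160–168 m: −αΔT+βΔS = −(2.5 × 10⁻⁴)(-4.9)+(7.9 × 10⁻⁴)(-2.34) = -6.2 × 10⁻⁴ → UNSTABLE
  168–206 m: −αΔT+βΔS = −(2.5 × 10⁻⁴)(-0.9)+(7.9 × 10⁻⁴)(+0.93) = 9.6 × 10⁻⁴ → stable
The 160–168 m interval has Δρ < 0: lighter water underlies denser water.

160–168 m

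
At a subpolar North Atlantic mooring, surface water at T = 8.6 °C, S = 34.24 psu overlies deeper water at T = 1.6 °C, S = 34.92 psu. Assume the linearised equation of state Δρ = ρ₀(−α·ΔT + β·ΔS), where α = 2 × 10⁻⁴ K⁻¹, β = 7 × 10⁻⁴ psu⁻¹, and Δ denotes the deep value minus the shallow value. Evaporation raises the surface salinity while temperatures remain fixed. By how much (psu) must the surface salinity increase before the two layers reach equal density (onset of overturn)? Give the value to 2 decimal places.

2.68 psu

Neutral buoyancy requires −α(T_deep − T_surf) + β(S_deep − S_surf′) = 0.
S_surf′ = S_deep − (α/β)·ΔT = 34.92 − (2 × 10⁻⁴/7 × 10⁻⁴)·(-7.0) = 36.9200 psu.
Increase required: 36.9200 − 34.24 = 2.6800 psu.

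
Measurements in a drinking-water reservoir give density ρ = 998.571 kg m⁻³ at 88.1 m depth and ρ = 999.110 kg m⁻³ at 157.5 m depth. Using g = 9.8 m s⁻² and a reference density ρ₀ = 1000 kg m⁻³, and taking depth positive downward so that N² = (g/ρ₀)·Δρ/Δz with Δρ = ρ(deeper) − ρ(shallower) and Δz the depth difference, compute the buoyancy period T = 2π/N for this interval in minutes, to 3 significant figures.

12.0 min

Δρ = 999.110 − 998.571 = 0.539 kg m⁻³ over Δz = 157.5 − 88.1 = 69.4 m.
N² = (9.8/1000) × (0.539/69.4) = 7.6112 × 10⁻⁵ s⁻².
N = √(7.6112 × 10⁻⁵) = 8.7242 × 10⁻³ rad s⁻¹, so T = 2π/N = 720.20 s = 12.003 min ≈ 12.0 min.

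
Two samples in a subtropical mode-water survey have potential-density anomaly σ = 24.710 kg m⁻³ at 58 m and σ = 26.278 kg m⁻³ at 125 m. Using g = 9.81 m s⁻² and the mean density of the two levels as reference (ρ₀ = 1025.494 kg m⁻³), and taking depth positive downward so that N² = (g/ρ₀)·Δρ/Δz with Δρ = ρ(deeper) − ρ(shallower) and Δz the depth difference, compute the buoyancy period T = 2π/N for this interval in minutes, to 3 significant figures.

Δρ = 1026.278 − 1024.710 = 1.568 kg m⁻³ over Δz = 125 − 58 = 67 m.
N² = (9.81/1025.494) × (1.568/67) = 2.2388 × 10⁻⁴ s⁻².
N = √(2.2388 × 10⁻⁴) = 0.014963 rad s⁻¹, so T = 2π/N = 419.91 s = 6.9985 min ≈ 7.00 min.

7.00 min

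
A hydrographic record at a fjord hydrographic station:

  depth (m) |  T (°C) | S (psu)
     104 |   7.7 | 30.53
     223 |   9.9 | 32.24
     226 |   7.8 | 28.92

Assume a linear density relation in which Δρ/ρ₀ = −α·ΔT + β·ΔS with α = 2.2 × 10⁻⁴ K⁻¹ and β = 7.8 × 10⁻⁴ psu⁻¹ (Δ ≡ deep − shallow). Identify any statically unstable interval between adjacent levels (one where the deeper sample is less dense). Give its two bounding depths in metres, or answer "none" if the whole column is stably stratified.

223–226 m

Evaluate Δρ/ρ₀ = −αΔT + βΔS across each adjacent pair:
  104–223 m: −αΔT+βΔS = −(2.2 × 10⁻⁴)(+2.2)+(7.8 × 10⁻⁴)(+1.71) = 8.5 × 10⁻⁴ → stable
  223–226 m: −αΔT+βΔS = −(2.2 × 10⁻⁴)(-2.1)+(7.8 × 10⁻⁴)(-3.32) = -2.1 × 10⁻³ → UNSTABLE
The 223–226 m interval has Δρ < 0: lighter water underlies denser water.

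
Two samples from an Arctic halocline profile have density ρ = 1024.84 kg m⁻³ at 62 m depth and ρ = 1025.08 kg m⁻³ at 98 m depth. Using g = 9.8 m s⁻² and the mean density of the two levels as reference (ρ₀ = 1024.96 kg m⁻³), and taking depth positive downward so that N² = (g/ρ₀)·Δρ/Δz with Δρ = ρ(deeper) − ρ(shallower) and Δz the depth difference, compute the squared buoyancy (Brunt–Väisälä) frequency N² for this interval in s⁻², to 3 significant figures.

6.37 × 10⁻⁵ s⁻²

Δρ = 1025.08 − 1024.84 = 0.24 kg m⁻³ over Δz = 98 − 62 = 36 m.
N² = (9.8/1024.96) × (0.24/36) = 6.3742 × 10⁻⁵ s⁻² ≈ 6.37 × 10⁻⁵ s⁻².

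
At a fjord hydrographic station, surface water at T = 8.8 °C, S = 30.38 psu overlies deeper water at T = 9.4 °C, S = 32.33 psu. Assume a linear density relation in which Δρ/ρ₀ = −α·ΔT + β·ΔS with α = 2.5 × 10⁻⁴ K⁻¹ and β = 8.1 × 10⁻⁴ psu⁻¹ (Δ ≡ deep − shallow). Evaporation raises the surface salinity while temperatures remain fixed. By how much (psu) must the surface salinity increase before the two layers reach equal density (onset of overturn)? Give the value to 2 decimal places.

Neutral buoyancy requires −α(T_deep − T_surf) + β(S_deep − S_surf′) = 0.
S_surf′ = S_deep − (α/β)·ΔT = 32.33 − (2.5 × 10⁻⁴/8.1 × 10⁻⁴)·(+0.6) = 32.1448 psu.
Increase required: 32.1448 − 30.38 = 1.7648 psu.

1.76 psu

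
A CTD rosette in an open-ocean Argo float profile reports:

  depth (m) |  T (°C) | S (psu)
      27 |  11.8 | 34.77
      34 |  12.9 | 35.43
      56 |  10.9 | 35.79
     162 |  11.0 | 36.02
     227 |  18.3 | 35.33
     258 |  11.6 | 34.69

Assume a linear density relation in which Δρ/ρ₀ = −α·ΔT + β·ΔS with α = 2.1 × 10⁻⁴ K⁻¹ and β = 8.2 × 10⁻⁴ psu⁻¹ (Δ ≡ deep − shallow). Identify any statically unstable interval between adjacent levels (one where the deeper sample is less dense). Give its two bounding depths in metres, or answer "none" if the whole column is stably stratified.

162–227 m

Evaluate Δρ/ρ₀ = −αΔT + βΔS across each adjacent pair:
  27–34 m: −αΔT+βΔS = −(2.1 × 10⁻⁴)(+1.1)+(8.2 × 10⁻⁴)(+0.66) = 3.1 × 10⁻⁴ → stable
  34–56 m: −αΔT+βΔS = −(2.1 × 10⁻⁴)(-2.0)+(8.2 × 10⁻⁴)(+0.36) = 7.2 × 10⁻⁴ → stable
  56–162 m: −αΔT+βΔS = −(2.1 × 10⁻⁴)(+0.1)+(8.2 × 10⁻⁴)(+0.23) = 1.7 × 10⁻⁴ → stable
  162–227 m: −αΔT+βΔS = −(2.1 × 10⁻⁴)(+7.3)+(8.2 × 10⁻⁴)(-0.69) = -2.1 × 10⁻³ → UNSTABLE
  227–258 m: −αΔT+βΔS = −(2.1 × 10⁻⁴)(-6.7)+(8.2 × 10⁻⁴)(-0.64) = 8.8 × 10⁻⁴ → stable
The 162–227 m interval has Δρ < 0: lighter water underlies denser water.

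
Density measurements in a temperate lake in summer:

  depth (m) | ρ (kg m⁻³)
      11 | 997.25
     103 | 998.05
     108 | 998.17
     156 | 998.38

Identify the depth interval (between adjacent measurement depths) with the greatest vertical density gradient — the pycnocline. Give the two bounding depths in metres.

103–108 m

Compute the density gradient over each adjacent pair:
  11–103 m: Δρ/Δz = 0.80/92 = 8.7 × 10⁻³ kg m⁻⁴
  103–108 m: Δρ/Δz = 0.12/5 = 0.024 kg m⁻⁴
  108–156 m: Δρ/Δz = 0.21/48 = 4.4 × 10⁻³ kg m⁻⁴
The largest gradient is in the 103–108 m interval — the pycnocline.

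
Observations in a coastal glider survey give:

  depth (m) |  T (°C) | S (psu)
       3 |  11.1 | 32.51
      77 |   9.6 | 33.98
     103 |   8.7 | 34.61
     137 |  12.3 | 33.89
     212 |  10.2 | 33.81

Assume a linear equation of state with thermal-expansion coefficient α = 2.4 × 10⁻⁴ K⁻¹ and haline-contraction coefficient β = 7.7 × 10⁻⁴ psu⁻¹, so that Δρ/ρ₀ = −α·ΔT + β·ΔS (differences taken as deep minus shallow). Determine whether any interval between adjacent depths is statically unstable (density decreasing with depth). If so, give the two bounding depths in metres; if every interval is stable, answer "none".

Evaluate Δρ/ρ₀ = −αΔT + βΔS across each adjacent pair:
  3–77 m: −αΔT+βΔS = −(2.4 × 10⁻⁴)(-1.5)+(7.7 × 10⁻⁴)(+1.47) = 1.5 × 10⁻³ → stable
  77–103 m: −αΔT+βΔS = −(2.4 × 10⁻⁴)(-0.9)+(7.7 × 10⁻⁴)(+0.63) = 7.0 × 10⁻⁴ → stable
  103–137 m: −αΔT+βΔS = −(2.4 × 10⁻⁴)(+3.6)+(7.7 × 10⁻⁴)(-0.72) = -1.4 × 10⁻³ → UNSTABLE
  137–212 m: −αΔT+βΔS = −(2.4 × 10⁻⁴)(-2.1)+(7.7 × 10⁻⁴)(-0.08) = 4.4 × 10⁻⁴ → stable
The 103–137 m interval has Δρ < 0: lighter water underlies denser water.

103–137 m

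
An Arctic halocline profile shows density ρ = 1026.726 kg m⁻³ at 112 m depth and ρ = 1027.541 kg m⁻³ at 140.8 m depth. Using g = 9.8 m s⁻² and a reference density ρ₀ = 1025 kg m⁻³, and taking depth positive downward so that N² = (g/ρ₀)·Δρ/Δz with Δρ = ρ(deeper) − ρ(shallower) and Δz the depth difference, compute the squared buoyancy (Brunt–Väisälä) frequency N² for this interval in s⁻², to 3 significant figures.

2.71 × 10⁻⁴ s⁻²

Δρ = 1027.541 − 1026.726 = 0.815 kg m⁻³ over Δz = 140.8 − 112 = 28.8 m.
N² = (9.8/1025) × (0.815/28.8) = 2.7056 × 10⁻⁴ s⁻² ≈ 2.71 × 10⁻⁴ s⁻².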